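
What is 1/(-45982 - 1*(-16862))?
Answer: -1/29120 ≈ -3.4341e-5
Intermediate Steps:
1/(-45982 - 1*(-16862)) = 1/(-45982 + 16862) = 1/(-29120) = -1/29120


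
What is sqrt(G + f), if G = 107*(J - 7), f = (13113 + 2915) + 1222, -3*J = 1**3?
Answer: 2*sqrt(37047)/3 ≈ 128.32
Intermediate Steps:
J = -1/3 (J = -1/3*1**3 = -1/3*1 = -1/3 ≈ -0.33333)
f = 17250 (f = 16028 + 1222 = 17250)
G = -2354/3 (G = 107*(-1/3 - 7) = 107*(-22/3) = -2354/3 ≈ -784.67)
sqrt(G + f) = sqrt(-2354/3 + 17250) = sqrt(49396/3) = 2*sqrt(37047)/3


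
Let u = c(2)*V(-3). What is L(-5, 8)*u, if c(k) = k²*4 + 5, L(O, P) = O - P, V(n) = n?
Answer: 819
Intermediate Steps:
c(k) = 5 + 4*k² (c(k) = 4*k² + 5 = 5 + 4*k²)
u = -63 (u = (5 + 4*2²)*(-3) = (5 + 4*4)*(-3) = (5 + 16)*(-3) = 21*(-3) = -63)
L(-5, 8)*u = (-5 - 1*8)*(-63) = (-5 - 8)*(-63) = -13*(-63) = 819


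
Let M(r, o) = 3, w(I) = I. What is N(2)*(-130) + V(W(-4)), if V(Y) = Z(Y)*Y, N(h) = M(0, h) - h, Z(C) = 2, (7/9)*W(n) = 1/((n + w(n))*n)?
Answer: -14551/112 ≈ -129.92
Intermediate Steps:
W(n) = 9/(14*n²) (W(n) = 9*(1/((n + n)*n))/7 = 9*(1/(((2*n))*n))/7 = 9*((1/(2*n))/n)/7 = 9*(1/(2*n²))/7 = 9/(14*n²))
N(h) = 3 - h
V(Y) = 2*Y
N(2)*(-130) + V(W(-4)) = (3 - 1*2)*(-130) + 2*((9/14)/(-4)²) = (3 - 2)*(-130) + 2*((9/14)*(1/16)) = 1*(-130) + 2*(9/224) = -130 + 9/112 = -14551/112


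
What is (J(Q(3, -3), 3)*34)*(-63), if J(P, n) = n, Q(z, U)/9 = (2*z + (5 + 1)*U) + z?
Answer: -6426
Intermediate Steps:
Q(z, U) = 27*z + 54*U (Q(z, U) = 9*((2*z + (5 + 1)*U) + z) = 9*((2*z + 6*U) + z) = 9*(3*z + 6*U) = 27*z + 54*U)
(J(Q(3, -3), 3)*34)*(-63) = (3*34)*(-63) = 102*(-63) = -6426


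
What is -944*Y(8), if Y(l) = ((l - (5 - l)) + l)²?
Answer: -340784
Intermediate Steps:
Y(l) = (-5 + 3*l)² (Y(l) = ((l + (-5 + l)) + l)² = ((-5 + 2*l) + l)² = (-5 + 3*l)²)
-944*Y(8) = -944*(-5 + 3*8)² = -944*(-5 + 24)² = -944*19² = -944*361 = -340784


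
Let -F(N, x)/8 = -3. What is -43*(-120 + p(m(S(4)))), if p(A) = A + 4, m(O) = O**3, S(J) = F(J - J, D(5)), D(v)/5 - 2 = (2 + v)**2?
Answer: -589444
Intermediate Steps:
D(v) = 10 + 5*(2 + v)**2
F(N, x) = 24 (F(N, x) = -8*(-3) = 24)
S(J) = 24
p(A) = 4 + A
-43*(-120 + p(m(S(4)))) = -43*(-120 + (4 + 24**3)) = -43*(-120 + (4 + 13824)) = -43*(-120 + 13828) = -43*13708 = -589444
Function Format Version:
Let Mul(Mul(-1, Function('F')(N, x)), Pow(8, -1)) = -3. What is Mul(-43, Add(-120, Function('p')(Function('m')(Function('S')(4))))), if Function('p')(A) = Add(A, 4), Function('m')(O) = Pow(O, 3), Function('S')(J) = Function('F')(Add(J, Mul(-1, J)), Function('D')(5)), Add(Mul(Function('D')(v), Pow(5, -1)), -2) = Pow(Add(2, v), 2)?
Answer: -589444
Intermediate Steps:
Function('D')(v) = Add(10, Mul(5, Pow(Add(2, v), 2)))
Function('F')(N, x) = 24 (Function('F')(N, x) = Mul(-8, -3) = 24)
Function('S')(J) = 24
Function('p')(A) = Add(4, A)
Mul(-43, Add(-120, Function('p')(Function('m')(Function('S')(4))))) = Mul(-43, Add(-120, Add(4, Pow(24, 3)))) = Mul(-43, Add(-120, Add(4, 13824))) = Mul(-43, Add(-120, 13828)) = Mul(-43, 13708) = -589444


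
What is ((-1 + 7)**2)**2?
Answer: 1296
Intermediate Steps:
((-1 + 7)**2)**2 = (6**2)**2 = 36**2 = 1296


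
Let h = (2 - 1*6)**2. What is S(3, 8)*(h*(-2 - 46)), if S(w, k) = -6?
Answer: 4608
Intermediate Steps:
h = 16 (h = (2 - 6)**2 = (-4)**2 = 16)
S(3, 8)*(h*(-2 - 46)) = -96*(-2 - 46) = -96*(-48) = -6*(-768) = 4608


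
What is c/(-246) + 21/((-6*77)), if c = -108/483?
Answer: -6469/145222 ≈ -0.044546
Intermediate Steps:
c = -36/161 (c = -108*1/483 = -36/161 ≈ -0.22360)
c/(-246) + 21/((-6*77)) = -36/161/(-246) + 21/((-6*77)) = -36/161*(-1/246) + 21/(-462) = 6/6601 + 21*(-1/462) = 6/6601 - 1/22 = -6469/145222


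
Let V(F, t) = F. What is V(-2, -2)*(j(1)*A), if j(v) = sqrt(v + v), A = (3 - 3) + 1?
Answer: -2*sqrt(2) ≈ -2.8284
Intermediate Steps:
A = 1 (A = 0 + 1 = 1)
j(v) = sqrt(2)*sqrt(v) (j(v) = sqrt(2*v) = sqrt(2)*sqrt(v))
V(-2, -2)*(j(1)*A) = -2*sqrt(2)*sqrt(1) = -2*sqrt(2)*1 = -2*sqrt(2)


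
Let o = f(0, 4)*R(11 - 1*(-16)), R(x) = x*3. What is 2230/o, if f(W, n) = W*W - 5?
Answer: -446/81 ≈ -5.5062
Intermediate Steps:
R(x) = 3*x
f(W, n) = -5 + W² (f(W, n) = W² - 5 = -5 + W²)
o = -405 (o = (-5 + 0²)*(3*(11 - 1*(-16))) = (-5 + 0)*(3*(11 + 16)) = -15*27 = -5*81 = -405)
2230/o = 2230/(-405) = 2230*(-1/405) = -446/81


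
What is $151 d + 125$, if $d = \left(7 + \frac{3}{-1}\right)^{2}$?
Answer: $2541$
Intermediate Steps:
$d = 16$ ($d = \left(7 + 3 \left(-1\right)\right)^{2} = \left(7 - 3\right)^{2} = 4^{2} = 16$)
$151 d + 125 = 151 \cdot 16 + 125 = 2416 + 125 = 2541$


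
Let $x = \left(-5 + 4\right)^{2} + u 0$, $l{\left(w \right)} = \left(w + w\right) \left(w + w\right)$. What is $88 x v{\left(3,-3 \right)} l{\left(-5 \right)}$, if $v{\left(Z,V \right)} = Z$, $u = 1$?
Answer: $26400$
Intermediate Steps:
$l{\left(w \right)} = 4 w^{2}$ ($l{\left(w \right)} = 2 w 2 w = 4 w^{2}$)
$x = 1$ ($x = \left(-5 + 4\right)^{2} + 1 \cdot 0 = \left(-1\right)^{2} + 0 = 1 + 0 = 1$)
$88 x v{\left(3,-3 \right)} l{\left(-5 \right)} = 88 \cdot 1 \cdot 3 \cdot 4 \left(-5\right)^{2} = 88 \cdot 3 \cdot 4 \cdot 25 = 88 \cdot 3 \cdot 100 = 88 \cdot 300 = 26400$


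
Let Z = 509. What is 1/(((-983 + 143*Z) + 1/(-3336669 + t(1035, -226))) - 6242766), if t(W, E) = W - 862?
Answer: -3336496/20589390029153 ≈ -1.6205e-7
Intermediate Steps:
t(W, E) = -862 + W
1/(((-983 + 143*Z) + 1/(-3336669 + t(1035, -226))) - 6242766) = 1/(((-983 + 143*509) + 1/(-3336669 + (-862 + 1035))) - 6242766) = 1/(((-983 + 72787) + 1/(-3336669 + 173)) - 6242766) = 1/((71804 + 1/(-3336496)) - 6242766) = 1/((71804 - 1/3336496) - 6242766) = 1/(239573758783/3336496 - 6242766) = 1/(-20589390029153/3336496) = -3336496/20589390029153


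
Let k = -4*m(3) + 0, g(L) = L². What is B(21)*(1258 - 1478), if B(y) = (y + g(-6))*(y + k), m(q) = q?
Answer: -112860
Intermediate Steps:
k = -12 (k = -4*3 + 0 = -12 + 0 = -12)
B(y) = (-12 + y)*(36 + y) (B(y) = (y + (-6)²)*(y - 12) = (y + 36)*(-12 + y) = (36 + y)*(-12 + y) = (-12 + y)*(36 + y))
B(21)*(1258 - 1478) = (-432 + 21² + 24*21)*(1258 - 1478) = (-432 + 441 + 504)*(-220) = 513*(-220) = -112860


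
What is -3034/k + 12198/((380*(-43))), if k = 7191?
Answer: -3612931/3092130 ≈ -1.1684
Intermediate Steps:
-3034/k + 12198/((380*(-43))) = -3034/7191 + 12198/((380*(-43))) = -3034*1/7191 + 12198/(-16340) = -3034/7191 + 12198*(-1/16340) = -3034/7191 - 321/430 = -3612931/3092130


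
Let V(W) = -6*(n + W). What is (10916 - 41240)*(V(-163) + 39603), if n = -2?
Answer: -1230942132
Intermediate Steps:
V(W) = 12 - 6*W (V(W) = -6*(-2 + W) = 12 - 6*W)
(10916 - 41240)*(V(-163) + 39603) = (10916 - 41240)*((12 - 6*(-163)) + 39603) = -30324*((12 + 978) + 39603) = -30324*(990 + 39603) = -30324*40593 = -1230942132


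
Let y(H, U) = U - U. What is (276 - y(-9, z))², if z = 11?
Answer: 76176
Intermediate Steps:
y(H, U) = 0
(276 - y(-9, z))² = (276 - 1*0)² = (276 + 0)² = 276² = 76176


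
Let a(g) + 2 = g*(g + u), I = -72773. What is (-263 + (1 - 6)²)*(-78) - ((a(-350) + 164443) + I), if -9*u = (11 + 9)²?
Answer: -1900436/9 ≈ -2.1116e+5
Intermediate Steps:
u = -400/9 (u = -(11 + 9)²/9 = -⅑*20² = -⅑*400 = -400/9 ≈ -44.444)
a(g) = -2 + g*(-400/9 + g) (a(g) = -2 + g*(g - 400/9) = -2 + g*(-400/9 + g))
(-263 + (1 - 6)²)*(-78) - ((a(-350) + 164443) + I) = (-263 + (1 - 6)²)*(-78) - (((-2 + (-350)² - 400/9*(-350)) + 164443) - 72773) = (-263 + (-5)²)*(-78) - (((-2 + 122500 + 140000/9) + 164443) - 72773) = (-263 + 25)*(-78) - ((1242482/9 + 164443) - 72773) = -238*(-78) - (2722469/9 - 72773) = 18564 - 1*2067512/9 = 18564 - 2067512/9 = -1900436/9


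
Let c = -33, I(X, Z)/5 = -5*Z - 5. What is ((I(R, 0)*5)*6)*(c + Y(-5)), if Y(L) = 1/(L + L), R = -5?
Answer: 24825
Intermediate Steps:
I(X, Z) = -25 - 25*Z (I(X, Z) = 5*(-5*Z - 5) = 5*(-5 - 5*Z) = -25 - 25*Z)
Y(L) = 1/(2*L)
((I(R, 0)*5)*6)*(c + Y(-5)) = (((-25 - 25*0)*5)*6)*(-33 + (1/2)/(-5)) = (((-25 + 0)*5)*6)*(-33 + (1/2)*(-1/5)) = (-25*5*6)*(-33 - 1/10) = -125*6*(-331/10) = -750*(-331/10) = 24825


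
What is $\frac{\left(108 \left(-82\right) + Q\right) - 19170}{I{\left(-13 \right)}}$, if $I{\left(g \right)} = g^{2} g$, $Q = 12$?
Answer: $\frac{28014}{2197} \approx 12.751$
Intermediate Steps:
$I{\left(g \right)} = g^{3}$
$\frac{\left(108 \left(-82\right) + Q\right) - 19170}{I{\left(-13 \right)}} = \frac{\left(108 \left(-82\right) + 12\right) - 19170}{\left(-13\right)^{3}} = \frac{\left(-8856 + 12\right) - 19170}{-2197} = \left(-8844 - 19170\right) \left(- \frac{1}{2197}\right) = \left(-28014\right) \left(- \frac{1}{2197}\right) = \frac{28014}{2197}$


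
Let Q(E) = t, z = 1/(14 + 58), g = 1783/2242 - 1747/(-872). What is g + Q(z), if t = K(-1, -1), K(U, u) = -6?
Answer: -3129297/977512 ≈ -3.2013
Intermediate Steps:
g = 2735775/977512 (g = 1783*(1/2242) - 1747*(-1/872) = 1783/2242 + 1747/872 = 2735775/977512 ≈ 2.7987)
z = 1/72 ≈ 0.013889
t = -6
Q(E) = -6
g + Q(z) = 2735775/977512 - 6 = -3129297/977512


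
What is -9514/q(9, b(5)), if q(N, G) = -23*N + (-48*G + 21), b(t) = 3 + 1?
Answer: 4757/189 ≈ 25.169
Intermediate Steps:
b(t) = 4
q(N, G) = 21 - 48*G - 23*N (q(N, G) = -23*N + (21 - 48*G) = 21 - 48*G - 23*N)
-9514/q(9, b(5)) = -9514/(21 - 48*4 - 23*9) = -9514/(21 - 192 - 207) = -9514/(-378) = -9514*(-1/378) = 4757/189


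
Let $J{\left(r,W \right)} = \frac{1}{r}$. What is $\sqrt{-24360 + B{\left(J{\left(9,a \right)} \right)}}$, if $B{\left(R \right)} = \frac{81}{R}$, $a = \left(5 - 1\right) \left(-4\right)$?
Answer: $i \sqrt{23631} \approx 153.72 i$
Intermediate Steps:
$a = -16$ ($a = 4 \left(-4\right) = -16$)
$\sqrt{-24360 + B{\left(J{\left(9,a \right)} \right)}} = \sqrt{-24360 + \frac{81}{\frac{1}{9}}} = \sqrt{-24360 + 81 \frac{1}{\frac{1}{9}}} = \sqrt{-24360 + 81 \cdot 9} = \sqrt{-24360 + 729} = \sqrt{-23631} = i \sqrt{23631}$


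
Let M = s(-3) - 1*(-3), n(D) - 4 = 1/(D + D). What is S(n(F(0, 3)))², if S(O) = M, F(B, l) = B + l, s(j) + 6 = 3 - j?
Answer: 9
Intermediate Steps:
s(j) = -3 - j (s(j) = -6 + (3 - j) = -3 - j)
n(D) = 4 + 1/(2*D) (n(D) = 4 + 1/(D + D) = 4 + 1/(2*D))
M = 3 (M = (-3 - 1*(-3)) - 1*(-3) = (-3 + 3) + 3 = 0 + 3 = 3)
S(O) = 3
S(n(F(0, 3)))² = 3² = 9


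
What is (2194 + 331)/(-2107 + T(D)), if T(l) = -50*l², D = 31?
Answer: -2525/50157 ≈ -0.050342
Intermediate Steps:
(2194 + 331)/(-2107 + T(D)) = (2194 + 331)/(-2107 - 50*31²) = 2525/(-2107 - 50*961) = 2525/(-2107 - 48050) = 2525/(-50157) = 2525*(-1/50157) = -2525/50157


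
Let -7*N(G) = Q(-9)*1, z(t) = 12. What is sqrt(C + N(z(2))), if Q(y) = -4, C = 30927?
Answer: sqrt(1515451)/7 ≈ 175.86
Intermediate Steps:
N(G) = 4/7 (N(G) = -(-4)/7 = -1/7*(-4) = 4/7)
sqrt(C + N(z(2))) = sqrt(30927 + 4/7) = sqrt(216493/7) = sqrt(1515451)/7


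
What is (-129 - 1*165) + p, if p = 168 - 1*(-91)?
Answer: -35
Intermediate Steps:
p = 259 (p = 168 + 91 = 259)
(-129 - 1*165) + p = (-129 - 1*165) + 259 = (-129 - 165) + 259 = -294 + 259 = -35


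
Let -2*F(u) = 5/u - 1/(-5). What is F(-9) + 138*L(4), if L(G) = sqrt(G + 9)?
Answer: 8/45 + 138*sqrt(13) ≈ 497.74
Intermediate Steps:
F(u) = -1/10 - 5/(2*u) (F(u) = -(5/u - 1/(-5))/2 = -(5/u - 1*(-1/5))/2 = -(5/u + 1/5)/2 = -(1/5 + 5/u)/2 = -1/10 - 5/(2*u))
L(G) = sqrt(9 + G)
F(-9) + 138*L(4) = (1/10)*(-25 - 1*(-9))/(-9) + 138*sqrt(9 + 4) = (1/10)*(-1/9)*(-25 + 9) + 138*sqrt(13) = (1/10)*(-1/9)*(-16) + 138*sqrt(13) = 8/45 + 138*sqrt(13)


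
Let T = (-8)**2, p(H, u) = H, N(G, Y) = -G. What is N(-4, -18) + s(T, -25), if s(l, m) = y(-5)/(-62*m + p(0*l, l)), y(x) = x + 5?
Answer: 4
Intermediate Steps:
T = 64
y(x) = 5 + x
s(l, m) = 0 (s(l, m) = (5 - 5)/(-62*m + 0*l) = 0/(-62*m + 0) = 0/((-62*m)) = 0*(-1/(62*m)) = 0)
N(-4, -18) + s(T, -25) = -1*(-4) + 0 = 4 + 0 = 4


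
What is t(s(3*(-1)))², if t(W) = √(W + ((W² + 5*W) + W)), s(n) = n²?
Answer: 144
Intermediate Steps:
t(W) = √(W² + 7*W) (t(W) = √(W + (W² + 6*W)) = √(W² + 7*W))
t(s(3*(-1)))² = (√((3*(-1))²*(7 + (3*(-1))²)))² = (√((-3)²*(7 + (-3)²)))² = (√(9*(7 + 9)))² = (√(9*16))² = (√144)² = 12² = 144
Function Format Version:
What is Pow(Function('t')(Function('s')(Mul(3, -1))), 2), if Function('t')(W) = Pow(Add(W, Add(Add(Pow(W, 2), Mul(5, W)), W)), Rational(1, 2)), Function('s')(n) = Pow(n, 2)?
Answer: 144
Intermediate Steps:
Function('t')(W) = Pow(Add(Pow(W, 2), Mul(7, W)), Rational(1, 2)) (Function('t')(W) = Pow(Add(W, Add(Pow(W, 2), Mul(6, W))), Rational(1, 2)) = Pow(Add(Pow(W, 2), Mul(7, W)), Rational(1, 2)))
Pow(Function('t')(Function('s')(Mul(3, -1))), 2) = Pow(Pow(Mul(Pow(Mul(3, -1), 2), Add(7, Pow(Mul(3, -1), 2))), Rational(1, 2)), 2) = Pow(Pow(Mul(Pow(-3, 2), Add(7, Pow(-3, 2))), Rational(1, 2)), 2) = Pow(Pow(Mul(9, Add(7, 9)), Rational(1, 2)), 2) = Pow(Pow(Mul(9, 16), Rational(1, 2)), 2) = Pow(Pow(144, Rational(1, 2)), 2) = Pow(12, 2) = 144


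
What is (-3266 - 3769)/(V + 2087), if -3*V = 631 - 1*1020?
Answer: -603/190 ≈ -3.1737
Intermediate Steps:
V = 389/3 (V = -(631 - 1*1020)/3 = -(631 - 1020)/3 = -⅓*(-389) = 389/3 ≈ 129.67)
(-3266 - 3769)/(V + 2087) = (-3266 - 3769)/(389/3 + 2087) = -7035/6650/3 = -7035*3/6650 = -603/190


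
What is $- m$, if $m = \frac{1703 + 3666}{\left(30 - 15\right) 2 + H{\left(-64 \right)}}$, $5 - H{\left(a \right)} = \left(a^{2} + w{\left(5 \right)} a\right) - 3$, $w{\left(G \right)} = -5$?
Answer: $\frac{5369}{4378} \approx 1.2264$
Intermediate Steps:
$H{\left(a \right)} = 8 - a^{2} + 5 a$ ($H{\left(a \right)} = 5 - \left(\left(a^{2} - 5 a\right) - 3\right) = 5 - \left(-3 + a^{2} - 5 a\right) = 5 + \left(3 - a^{2} + 5 a\right) = 8 - a^{2} + 5 a$)
$m = - \frac{5369}{4378}$ ($m = \frac{1703 + 3666}{\left(30 - 15\right) 2 + \left(8 - \left(-64\right)^{2} + 5 \left(-64\right)\right)} = \frac{5369}{15 \cdot 2 - 4408} = \frac{5369}{30 - 4408} = \frac{5369}{-4378} = 5369 \left(- \frac{1}{4378}\right) = - \frac{5369}{4378} \approx -1.2264$)
$- m = \left(-1\right) \left(- \frac{5369}{4378}\right) = \frac{5369}{4378}$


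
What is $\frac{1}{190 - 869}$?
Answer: $- \frac{1}{679} \approx -0.0014728$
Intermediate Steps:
$\frac{1}{190 - 869} = \frac{1}{-679} = - \frac{1}{679}$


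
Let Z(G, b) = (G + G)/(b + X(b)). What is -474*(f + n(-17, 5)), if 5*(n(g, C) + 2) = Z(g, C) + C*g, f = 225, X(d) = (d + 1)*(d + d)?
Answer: -31718184/325 ≈ -97594.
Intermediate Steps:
X(d) = 2*d*(1 + d) (X(d) = (1 + d)*(2*d) = 2*d*(1 + d))
Z(G, b) = 2*G/(b + 2*b*(1 + b)) (Z(G, b) = (G + G)/(b + 2*b*(1 + b)) = (2*G)/(b + 2*b*(1 + b)) = 2*G/(b + 2*b*(1 + b)))
n(g, C) = -2 + C*g/5 + 2*g/(5*C*(3 + 2*C)) (n(g, C) = -2 + (2*g/(C*(3 + 2*C)) + C*g)/5 = -2 + (C*g + 2*g/(C*(3 + 2*C)))/5 = -2 + (C*g/5 + 2*g/(5*C*(3 + 2*C))) = -2 + C*g/5 + 2*g/(5*C*(3 + 2*C)))
-474*(f + n(-17, 5)) = -474*(225 + (1/5)*(2*(-17) + 5*(-10 + 5*(-17))*(3 + 2*5))/(5*(3 + 2*5))) = -474*(225 + (1/5)*(1/5)*(-34 + 5*(-10 - 85)*(3 + 10))/(3 + 10)) = -474*(225 + (1/5)*(1/5)*(-34 + 5*(-95)*13)/13) = -474*(225 + (1/5)*(1/5)*(1/13)*(-34 - 6175)) = -474*(225 + (1/5)*(1/5)*(1/13)*(-6209)) = -474*(225 - 6209/325) = -474*66916/325 = -31718184/325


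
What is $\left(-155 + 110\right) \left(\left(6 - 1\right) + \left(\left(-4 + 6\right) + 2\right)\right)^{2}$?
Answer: $-3645$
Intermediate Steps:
$\left(-155 + 110\right) \left(\left(6 - 1\right) + \left(\left(-4 + 6\right) + 2\right)\right)^{2} = - 45 \left(\left(6 - 1\right) + \left(2 + 2\right)\right)^{2} = - 45 \left(5 + 4\right)^{2} = - 45 \cdot 9^{2} = \left(-45\right) 81 = -3645$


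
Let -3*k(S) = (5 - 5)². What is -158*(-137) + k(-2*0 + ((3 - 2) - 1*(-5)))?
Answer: 21646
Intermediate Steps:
k(S) = 0 (k(S) = -(5 - 5)²/3 = -⅓*0² = -⅓*0 = 0)
-158*(-137) + k(-2*0 + ((3 - 2) - 1*(-5))) = -158*(-137) + 0 = 21646 + 0 = 21646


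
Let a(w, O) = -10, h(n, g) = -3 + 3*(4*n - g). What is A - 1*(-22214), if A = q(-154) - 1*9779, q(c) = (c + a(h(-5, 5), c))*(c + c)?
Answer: 62947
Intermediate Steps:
h(n, g) = -3 - 3*g + 12*n (h(n, g) = -3 + 3*(-g + 4*n) = -3 + (-3*g + 12*n) = -3 - 3*g + 12*n)
q(c) = 2*c*(-10 + c) (q(c) = (c - 10)*(c + c) = (-10 + c)*(2*c) = 2*c*(-10 + c))
A = 40733 (A = 2*(-154)*(-10 - 154) - 1*9779 = 2*(-154)*(-164) - 9779 = 50512 - 9779 = 40733)
A - 1*(-22214) = 40733 - 1*(-22214) = 40733 + 22214 = 62947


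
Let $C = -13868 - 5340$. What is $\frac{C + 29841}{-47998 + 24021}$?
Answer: $- \frac{10633}{23977} \approx -0.44347$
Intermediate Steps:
$C = -19208$ ($C = -13868 - 5340 = -19208$)
$\frac{C + 29841}{-47998 + 24021} = \frac{-19208 + 29841}{-47998 + 24021} = \frac{10633}{-23977} = 10633 \left(- \frac{1}{23977}\right) = - \frac{10633}{23977}$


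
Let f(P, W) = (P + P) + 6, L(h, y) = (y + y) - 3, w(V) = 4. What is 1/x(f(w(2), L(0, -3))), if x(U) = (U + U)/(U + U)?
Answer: 1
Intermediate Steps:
L(h, y) = -3 + 2*y (L(h, y) = 2*y - 3 = -3 + 2*y)
f(P, W) = 6 + 2*P (f(P, W) = 2*P + 6 = 6 + 2*P)
x(U) = 1 (x(U) = (2*U)/((2*U)) = (2*U)*(1/(2*U)) = 1)
1/x(f(w(2), L(0, -3))) = 1/1 = 1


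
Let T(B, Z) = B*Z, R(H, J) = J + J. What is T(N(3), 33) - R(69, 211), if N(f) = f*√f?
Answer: -422 + 99*√3 ≈ -250.53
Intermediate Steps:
R(H, J) = 2*J
N(f) = f^(3/2)
T(N(3), 33) - R(69, 211) = 3^(3/2)*33 - 2*211 = (3*√3)*33 - 1*422 = 99*√3 - 422 = -422 + 99*√3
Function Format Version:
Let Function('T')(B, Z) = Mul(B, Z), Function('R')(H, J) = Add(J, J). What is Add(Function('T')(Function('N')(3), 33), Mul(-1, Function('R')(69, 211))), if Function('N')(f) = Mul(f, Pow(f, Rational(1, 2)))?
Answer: Add(-422, Mul(99, Pow(3, Rational(1, 2)))) ≈ -250.53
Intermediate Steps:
Function('R')(H, J) = Mul(2, J)
Function('N')(f) = Pow(f, Rational(3, 2))
Add(Function('T')(Function('N')(3), 33), Mul(-1, Function('R')(69, 211))) = Add(Mul(Pow(3, Rational(3, 2)), 33), Mul(-1, Mul(2, 211))) = Add(Mul(Mul(3, Pow(3, Rational(1, 2))), 33), Mul(-1, 422)) = Add(Mul(99, Pow(3, Rational(1, 2))), -422) = Add(-422, Mul(99, Pow(3, Rational(1, 2))))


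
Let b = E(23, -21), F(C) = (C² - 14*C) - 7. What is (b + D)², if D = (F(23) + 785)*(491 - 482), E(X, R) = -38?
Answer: 77915929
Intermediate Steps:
F(C) = -7 + C² - 14*C
D = 8865 (D = ((-7 + 23² - 14*23) + 785)*(491 - 482) = ((-7 + 529 - 322) + 785)*9 = (200 + 785)*9 = 985*9 = 8865)
b = -38
(b + D)² = (-38 + 8865)² = 8827² = 77915929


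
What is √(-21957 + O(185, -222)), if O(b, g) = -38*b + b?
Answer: I*√28802 ≈ 169.71*I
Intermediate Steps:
O(b, g) = -37*b
√(-21957 + O(185, -222)) = √(-21957 - 37*185) = √(-21957 - 6845) = √(-28802) = I*√28802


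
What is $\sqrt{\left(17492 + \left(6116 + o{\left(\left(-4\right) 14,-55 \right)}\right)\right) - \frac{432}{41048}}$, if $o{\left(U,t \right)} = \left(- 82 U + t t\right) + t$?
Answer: $\frac{4 \sqrt{51288583206}}{5131} \approx 176.55$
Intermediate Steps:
$o{\left(U,t \right)} = t + t^{2} - 82 U$ ($o{\left(U,t \right)} = \left(- 82 U + t^{2}\right) + t = \left(t^{2} - 82 U\right) + t = t + t^{2} - 82 U$)
$\sqrt{\left(17492 + \left(6116 + o{\left(\left(-4\right) 14,-55 \right)}\right)\right) - \frac{432}{41048}} = \sqrt{\left(17492 + \left(6116 - \left(55 - 3025 + 82 \left(-4\right) 14\right)\right)\right) - \frac{432}{41048}} = \sqrt{\left(17492 + \left(6116 - -7562\right)\right) - \frac{54}{5131}} = \sqrt{\left(17492 + \left(6116 + \left(-55 + 3025 + 4592\right)\right)\right) - \frac{54}{5131}} = \sqrt{\left(17492 + \left(6116 + 7562\right)\right) - \frac{54}{5131}} = \sqrt{\left(17492 + 13678\right) - \frac{54}{5131}} = \sqrt{31170 - \frac{54}{5131}} = \sqrt{\frac{159933216}{5131}} = \frac{4 \sqrt{51288583206}}{5131}$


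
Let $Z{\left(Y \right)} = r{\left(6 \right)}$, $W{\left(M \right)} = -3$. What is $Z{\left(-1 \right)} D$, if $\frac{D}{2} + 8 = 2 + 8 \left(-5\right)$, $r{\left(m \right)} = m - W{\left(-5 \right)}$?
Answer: $-828$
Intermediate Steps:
$r{\left(m \right)} = 3 + m$ ($r{\left(m \right)} = m - -3 = m + 3 = 3 + m$)
$Z{\left(Y \right)} = 9$ ($Z{\left(Y \right)} = 3 + 6 = 9$)
$D = -92$ ($D = -16 + 2 \left(2 + 8 \left(-5\right)\right) = -16 + 2 \left(2 - 40\right) = -16 + 2 \left(-38\right) = -16 - 76 = -92$)
$Z{\left(-1 \right)} D = 9 \left(-92\right) = -828$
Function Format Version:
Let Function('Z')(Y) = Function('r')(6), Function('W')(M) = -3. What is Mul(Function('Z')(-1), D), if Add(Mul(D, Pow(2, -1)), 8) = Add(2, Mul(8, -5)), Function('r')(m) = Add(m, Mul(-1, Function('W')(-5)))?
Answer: -828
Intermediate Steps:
Function('r')(m) = Add(3, m) (Function('r')(m) = Add(m, Mul(-1, -3)) = Add(m, 3) = Add(3, m))
Function('Z')(Y) = 9 (Function('Z')(Y) = Add(3, 6) = 9)
D = -92 (D = Add(-16, Mul(2, Add(2, Mul(8, -5)))) = Add(-16, Mul(2, Add(2, -40))) = Add(-16, Mul(2, -38)) = Add(-16, -76) = -92)
Mul(Function('Z')(-1), D) = Mul(9, -92) = -828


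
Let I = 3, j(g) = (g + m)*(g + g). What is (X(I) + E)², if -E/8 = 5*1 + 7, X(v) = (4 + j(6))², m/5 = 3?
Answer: 4282393600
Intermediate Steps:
m = 15 (m = 5*3 = 15)
j(g) = 2*g*(15 + g) (j(g) = (g + 15)*(g + g) = (15 + g)*(2*g) = 2*g*(15 + g))
X(v) = 65536 (X(v) = (4 + 2*6*(15 + 6))² = (4 + 2*6*21)² = (4 + 252)² = 256² = 65536)
E = -96 (E = -8*(5*1 + 7) = -8*(5 + 7) = -8*12 = -96)
(X(I) + E)² = (65536 - 96)² = 65440² = 4282393600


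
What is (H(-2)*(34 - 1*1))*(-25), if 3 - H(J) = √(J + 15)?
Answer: -2475 + 825*√13 ≈ 499.58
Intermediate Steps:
H(J) = 3 - √(15 + J) (H(J) = 3 - √(J + 15) = 3 - √(15 + J))
(H(-2)*(34 - 1*1))*(-25) = ((3 - √(15 - 2))*(34 - 1*1))*(-25) = ((3 - √13)*(34 - 1))*(-25) = ((3 - √13)*33)*(-25) = (99 - 33*√13)*(-25) = -2475 + 825*√13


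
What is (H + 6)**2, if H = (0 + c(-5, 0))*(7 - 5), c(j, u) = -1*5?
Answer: 16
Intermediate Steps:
c(j, u) = -5
H = -10 (H = (0 - 5)*(7 - 5) = -5*2 = -10)
(H + 6)**2 = (-10 + 6)**2 = (-4)**2 = 16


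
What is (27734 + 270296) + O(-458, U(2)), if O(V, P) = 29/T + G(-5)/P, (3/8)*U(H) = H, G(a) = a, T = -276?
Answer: 329023969/1104 ≈ 2.9803e+5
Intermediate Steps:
U(H) = 8*H/3
O(V, P) = -29/276 - 5/P (O(V, P) = 29/(-276) - 5/P = 29*(-1/276) - 5/P = -29/276 - 5/P)
(27734 + 270296) + O(-458, U(2)) = (27734 + 270296) + (-29/276 - 5/((8/3)*2)) = 298030 + (-29/276 - 5/16/3) = 298030 + (-29/276 - 5*3/16) = 298030 + (-29/276 - 15/16) = 298030 - 1151/1104 = 329023969/1104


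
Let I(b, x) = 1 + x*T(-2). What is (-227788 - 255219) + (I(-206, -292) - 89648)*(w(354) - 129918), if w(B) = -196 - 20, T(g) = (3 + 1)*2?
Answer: 11969632715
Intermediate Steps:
T(g) = 8 (T(g) = 4*2 = 8)
w(B) = -216
I(b, x) = 1 + 8*x (I(b, x) = 1 + x*8 = 1 + 8*x)
(-227788 - 255219) + (I(-206, -292) - 89648)*(w(354) - 129918) = (-227788 - 255219) + ((1 + 8*(-292)) - 89648)*(-216 - 129918) = -483007 + ((1 - 2336) - 89648)*(-130134) = -483007 + (-2335 - 89648)*(-130134) = -483007 - 91983*(-130134) = -483007 + 11970115722 = 11969632715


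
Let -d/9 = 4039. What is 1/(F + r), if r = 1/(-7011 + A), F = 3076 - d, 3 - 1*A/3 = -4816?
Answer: 7446/293573443 ≈ 2.5363e-5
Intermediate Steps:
A = 14457 (A = 9 - 3*(-4816) = 9 + 14448 = 14457)
d = -36351 (d = -9*4039 = -36351)
F = 39427 (F = 3076 - 1*(-36351) = 3076 + 36351 = 39427)
r = 1/7446 (r = 1/(-7011 + 14457) = 1/7446 ≈ 0.00013430)
1/(F + r) = 1/(39427 + 1/7446) = 1/(293573443/7446) = 7446/293573443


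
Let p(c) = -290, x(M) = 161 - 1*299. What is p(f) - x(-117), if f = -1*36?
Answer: -152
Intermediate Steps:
x(M) = -138 (x(M) = 161 - 299 = -138)
f = -36
p(f) - x(-117) = -290 - 1*(-138) = -290 + 138 = -152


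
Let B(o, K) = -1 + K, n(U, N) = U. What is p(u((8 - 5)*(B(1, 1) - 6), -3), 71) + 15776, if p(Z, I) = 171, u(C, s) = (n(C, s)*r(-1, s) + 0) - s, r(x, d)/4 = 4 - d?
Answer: 15947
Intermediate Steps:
r(x, d) = 16 - 4*d (r(x, d) = 4*(4 - d) = 16 - 4*d)
u(C, s) = -s + C*(16 - 4*s) (u(C, s) = (C*(16 - 4*s) + 0) - s = C*(16 - 4*s) - s = -s + C*(16 - 4*s))
p(u((8 - 5)*(B(1, 1) - 6), -3), 71) + 15776 = 171 + 15776 = 15947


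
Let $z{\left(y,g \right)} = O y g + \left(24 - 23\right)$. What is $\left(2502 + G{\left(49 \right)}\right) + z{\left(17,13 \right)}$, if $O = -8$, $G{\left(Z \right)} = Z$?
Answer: $784$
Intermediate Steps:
$z{\left(y,g \right)} = 1 - 8 g y$ ($z{\left(y,g \right)} = - 8 y g + \left(24 - 23\right) = - 8 g y + \left(24 - 23\right) = - 8 g y + 1 = 1 - 8 g y$)
$\left(2502 + G{\left(49 \right)}\right) + z{\left(17,13 \right)} = \left(2502 + 49\right) + \left(1 - 104 \cdot 17\right) = 2551 + \left(1 - 1768\right) = 2551 - 1767 = 784$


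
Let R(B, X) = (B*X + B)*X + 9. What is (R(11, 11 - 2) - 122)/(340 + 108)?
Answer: 877/448 ≈ 1.9576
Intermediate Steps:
R(B, X) = 9 + X*(B + B*X) (R(B, X) = (B + B*X)*X + 9 = X*(B + B*X) + 9 = 9 + X*(B + B*X))
(R(11, 11 - 2) - 122)/(340 + 108) = ((9 + 11*(11 - 2) + 11*(11 - 2)**2) - 122)/(340 + 108) = ((9 + 11*9 + 11*9**2) - 122)/448 = ((9 + 99 + 11*81) - 122)*(1/448) = ((9 + 99 + 891) - 122)*(1/448) = (999 - 122)*(1/448) = 877*(1/448) = 877/448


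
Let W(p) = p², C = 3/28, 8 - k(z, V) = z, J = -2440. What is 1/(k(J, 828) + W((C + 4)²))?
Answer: 614656/1679578513 ≈ 0.00036596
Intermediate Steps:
k(z, V) = 8 - z
C = 3/28 (C = 3*(1/28) = 3/28 ≈ 0.10714)
1/(k(J, 828) + W((C + 4)²)) = 1/((8 - 1*(-2440)) + ((3/28 + 4)²)²) = 1/((8 + 2440) + ((115/28)²)²) = 1/(2448 + (13225/784)²) = 1/(2448 + 174900625/614656) = 1/(1679578513/614656) = 614656/1679578513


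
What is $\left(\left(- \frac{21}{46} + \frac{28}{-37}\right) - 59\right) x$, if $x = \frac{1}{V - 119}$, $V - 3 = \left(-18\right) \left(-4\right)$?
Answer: $\frac{102483}{74888} \approx 1.3685$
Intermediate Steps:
$V = 75$ ($V = 3 - -72 = 3 + 72 = 75$)
$x = - \frac{1}{44}$ ($x = \frac{1}{75 - 119} = \frac{1}{-44} = - \frac{1}{44} \approx -0.022727$)
$\left(\left(- \frac{21}{46} + \frac{28}{-37}\right) - 59\right) x = \left(\left(- \frac{21}{46} + \frac{28}{-37}\right) - 59\right) \left(- \frac{1}{44}\right) = \left(\left(\left(-21\right) \frac{1}{46} + 28 \left(- \frac{1}{37}\right)\right) - 59\right) \left(- \frac{1}{44}\right) = \left(\left(- \frac{21}{46} - \frac{28}{37}\right) - 59\right) \left(- \frac{1}{44}\right) = \left(- \frac{2065}{1702} - 59\right) \left(- \frac{1}{44}\right) = \left(- \frac{102483}{1702}\right) \left(- \frac{1}{44}\right) = \frac{102483}{74888}$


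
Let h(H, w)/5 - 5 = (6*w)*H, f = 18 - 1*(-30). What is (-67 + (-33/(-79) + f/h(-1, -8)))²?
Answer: 1932400251664/438274225 ≈ 4409.1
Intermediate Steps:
f = 48 (f = 18 + 30 = 48)
h(H, w) = 25 + 30*H*w (h(H, w) = 25 + 5*((6*w)*H) = 25 + 5*(6*H*w) = 25 + 30*H*w)
(-67 + (-33/(-79) + f/h(-1, -8)))² = (-67 + (-33/(-79) + 48/(25 + 30*(-1)*(-8))))² = (-67 + (-33*(-1/79) + 48/(25 + 240)))² = (-67 + (33/79 + 48/265))² = (-67 + 12537/20935)² = (-1390108/20935)² = 1932400251664/438274225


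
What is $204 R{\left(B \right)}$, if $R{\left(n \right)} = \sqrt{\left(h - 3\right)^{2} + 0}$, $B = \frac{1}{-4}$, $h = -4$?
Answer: $1428$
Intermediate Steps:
$B = - \frac{1}{4} \approx -0.25$
$R{\left(n \right)} = 7$ ($R{\left(n \right)} = \sqrt{\left(-4 - 3\right)^{2} + 0} = \sqrt{\left(-7\right)^{2} + 0} = \sqrt{49 + 0} = \sqrt{49} = 7$)
$204 R{\left(B \right)} = 204 \cdot 7 = 1428$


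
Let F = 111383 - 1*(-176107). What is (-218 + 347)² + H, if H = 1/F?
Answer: 4784121091/287490 ≈ 16641.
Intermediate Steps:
F = 287490 (F = 111383 + 176107 = 287490)
H = 1/287490 ≈ 3.4784e-6
(-218 + 347)² + H = (-218 + 347)² + 1/287490 = 129² + 1/287490 = 16641 + 1/287490 = 4784121091/287490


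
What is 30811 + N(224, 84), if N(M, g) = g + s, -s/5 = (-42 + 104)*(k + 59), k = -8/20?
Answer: 12729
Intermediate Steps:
k = -2/5 (k = -8*1/20 = -2/5 ≈ -0.40000)
s = -18166 (s = -5*(-42 + 104)*(-2/5 + 59) = -310*293/5 = -5*18166/5 = -18166)
N(M, g) = -18166 + g (N(M, g) = g - 18166 = -18166 + g)
30811 + N(224, 84) = 30811 + (-18166 + 84) = 30811 - 18082 = 12729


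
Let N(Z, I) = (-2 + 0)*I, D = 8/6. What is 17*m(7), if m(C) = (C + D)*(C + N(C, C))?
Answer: -2975/3 ≈ -991.67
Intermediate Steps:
D = 4/3 (D = 8*(1/6) = 4/3 ≈ 1.3333)
N(Z, I) = -2*I
m(C) = -C*(4/3 + C) (m(C) = (C + 4/3)*(C - 2*C) = (4/3 + C)*(-C) = -C*(4/3 + C))
17*m(7) = 17*((1/3)*7*(-4 - 3*7)) = 17*((1/3)*7*(-4 - 21)) = 17*((1/3)*7*(-25)) = 17*(-175/3) = -2975/3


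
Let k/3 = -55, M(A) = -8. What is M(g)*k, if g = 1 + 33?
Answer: 1320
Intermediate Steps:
g = 34
k = -165 (k = 3*(-55) = -165)
M(g)*k = -8*(-165) = 1320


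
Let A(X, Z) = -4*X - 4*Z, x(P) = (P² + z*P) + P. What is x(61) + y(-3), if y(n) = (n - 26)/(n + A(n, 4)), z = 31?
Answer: 39740/7 ≈ 5677.1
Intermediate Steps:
x(P) = P² + 32*P (x(P) = (P² + 31*P) + P = P² + 32*P)
y(n) = (-26 + n)/(-16 - 3*n) (y(n) = (n - 26)/(n + (-4*n - 4*4)) = (-26 + n)/(n + (-4*n - 16)) = (-26 + n)/(n + (-16 - 4*n)) = (-26 + n)/(-16 - 3*n))
x(61) + y(-3) = 61*(32 + 61) + (26 - 1*(-3))/(16 + 3*(-3)) = 61*93 + (26 + 3)/(16 - 9) = 5673 + 29/7 = 39740/7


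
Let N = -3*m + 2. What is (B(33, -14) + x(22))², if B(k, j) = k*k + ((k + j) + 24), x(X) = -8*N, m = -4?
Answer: 1040400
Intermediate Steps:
N = 14 (N = -3*(-4) + 2 = 12 + 2 = 14)
x(X) = -112 (x(X) = -8*14 = -112)
B(k, j) = 24 + j + k + k² (B(k, j) = k² + ((j + k) + 24) = k² + (24 + j + k) = 24 + j + k + k²)
(B(33, -14) + x(22))² = ((24 - 14 + 33 + 33²) - 112)² = ((24 - 14 + 33 + 1089) - 112)² = (1132 - 112)² = 1020² = 1040400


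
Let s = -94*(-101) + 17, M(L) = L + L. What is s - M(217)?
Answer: 9077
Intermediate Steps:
M(L) = 2*L
s = 9511 (s = 9494 + 17 = 9511)
s - M(217) = 9511 - 2*217 = 9511 - 1*434 = 9511 - 434 = 9077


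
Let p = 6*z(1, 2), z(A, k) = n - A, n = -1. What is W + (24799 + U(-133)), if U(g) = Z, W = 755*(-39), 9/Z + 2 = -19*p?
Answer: -1049987/226 ≈ -4646.0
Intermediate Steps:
z(A, k) = -1 - A
p = -12 (p = 6*(-1 - 1*1) = 6*(-1 - 1) = 6*(-2) = -12)
Z = 9/226 (Z = 9/(-2 - 19*(-12)) = 9/(-2 + 228) = 9/226 ≈ 0.039823)
W = -29445
U(g) = 9/226
W + (24799 + U(-133)) = -29445 + (24799 + 9/226) = -29445 + 5604583/226 = -1049987/226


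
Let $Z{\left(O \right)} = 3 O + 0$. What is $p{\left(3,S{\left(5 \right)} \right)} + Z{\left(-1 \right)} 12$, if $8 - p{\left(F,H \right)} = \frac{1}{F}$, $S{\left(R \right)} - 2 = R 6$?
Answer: $- \frac{85}{3} \approx -28.333$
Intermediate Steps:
$S{\left(R \right)} = 2 + 6 R$ ($S{\left(R \right)} = 2 + R 6 = 2 + 6 R$)
$p{\left(F,H \right)} = 8 - \frac{1}{F}$
$Z{\left(O \right)} = 3 O$
$p{\left(3,S{\left(5 \right)} \right)} + Z{\left(-1 \right)} 12 = \left(8 - \frac{1}{3}\right) + 3 \left(-1\right) 12 = \left(8 - \frac{1}{3}\right) - 36 = \frac{23}{3} - 36 = - \frac{85}{3}$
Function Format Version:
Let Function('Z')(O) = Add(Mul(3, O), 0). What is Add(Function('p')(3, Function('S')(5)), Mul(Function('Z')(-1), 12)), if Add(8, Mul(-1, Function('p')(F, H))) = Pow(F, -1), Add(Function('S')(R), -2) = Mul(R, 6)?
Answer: Rational(-85, 3) ≈ -28.333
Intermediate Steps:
Function('S')(R) = Add(2, Mul(6, R)) (Function('S')(R) = Add(2, Mul(R, 6)) = Add(2, Mul(6, R)))
Function('p')(F, H) = Add(8, Mul(-1, Pow(F, -1)))
Function('Z')(O) = Mul(3, O)
Add(Function('p')(3, Function('S')(5)), Mul(Function('Z')(-1), 12)) = Add(Add(8, Mul(-1, Pow(3, -1))), Mul(Mul(3, -1), 12)) = Add(Add(8, Mul(-1, Rational(1, 3))), Mul(-3, 12)) = Add(Add(8, Rational(-1, 3)), -36) = Add(Rational(23, 3), -36) = Rational(-85, 3)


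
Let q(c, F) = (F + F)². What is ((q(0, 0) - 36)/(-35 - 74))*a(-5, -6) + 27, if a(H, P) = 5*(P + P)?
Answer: 783/109 ≈ 7.1835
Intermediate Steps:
a(H, P) = 10*P (a(H, P) = 5*(2*P) = 10*P)
q(c, F) = 4*F² (q(c, F) = (2*F)² = 4*F²)
((q(0, 0) - 36)/(-35 - 74))*a(-5, -6) + 27 = ((4*0² - 36)/(-35 - 74))*(10*(-6)) + 27 = ((4*0 - 36)/(-109))*(-60) + 27 = ((0 - 36)*(-1/109))*(-60) + 27 = -36*(-1/109)*(-60) + 27 = (36/109)*(-60) + 27 = -2160/109 + 27 = 783/109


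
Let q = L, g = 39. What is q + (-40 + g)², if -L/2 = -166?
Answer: 333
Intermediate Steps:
L = 332 (L = -2*(-166) = 332)
q = 332
q + (-40 + g)² = 332 + (-40 + 39)² = 332 + (-1)² = 332 + 1 = 333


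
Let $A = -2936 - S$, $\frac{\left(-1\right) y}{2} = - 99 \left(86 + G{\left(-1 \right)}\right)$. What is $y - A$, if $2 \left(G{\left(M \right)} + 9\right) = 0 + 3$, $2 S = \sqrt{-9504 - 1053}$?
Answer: $18479 + \frac{3 i \sqrt{1173}}{2} \approx 18479.0 + 51.374 i$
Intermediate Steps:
$S = \frac{3 i \sqrt{1173}}{2}$ ($S = \frac{\sqrt{-9504 - 1053}}{2} = \frac{\sqrt{-10557}}{2} = \frac{3 i \sqrt{1173}}{2} \approx 51.374 i$)
$G{\left(M \right)} = - \frac{15}{2}$ ($G{\left(M \right)} = -9 + \frac{0 + 3}{2} = -9 + \frac{1}{2} \cdot 3 = -9 + \frac{3}{2} = - \frac{15}{2}$)
$y = 15543$ ($y = - 2 \left(- 99 \left(86 - \frac{15}{2}\right)\right) = - 2 \left(\left(-99\right) \frac{157}{2}\right) = \left(-2\right) \left(- \frac{15543}{2}\right) = 15543$)
$A = -2936 - \frac{3 i \sqrt{1173}}{2} \approx -2936.0 - 51.374 i$
$y - A = 15543 - \left(-2936 - \frac{3 i \sqrt{1173}}{2}\right) = 15543 + \left(2936 + \frac{3 i \sqrt{1173}}{2}\right) = 18479 + \frac{3 i \sqrt{1173}}{2}$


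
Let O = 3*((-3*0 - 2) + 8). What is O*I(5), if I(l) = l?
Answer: 90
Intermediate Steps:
O = 18 (O = 3*((0 - 2) + 8) = 3*(-2 + 8) = 3*6 = 18)
O*I(5) = 18*5 = 90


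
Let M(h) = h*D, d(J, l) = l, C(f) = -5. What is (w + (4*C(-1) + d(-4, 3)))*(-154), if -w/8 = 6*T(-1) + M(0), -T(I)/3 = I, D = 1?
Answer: 24794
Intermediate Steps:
T(I) = -3*I
M(h) = h (M(h) = h*1 = h)
w = -144 (w = -8*(6*(-3*(-1)) + 0) = -8*(6*3 + 0) = -8*(18 + 0) = -8*18 = -144)
(w + (4*C(-1) + d(-4, 3)))*(-154) = (-144 + (4*(-5) + 3))*(-154) = (-144 + (-20 + 3))*(-154) = (-144 - 17)*(-154) = -161*(-154) = 24794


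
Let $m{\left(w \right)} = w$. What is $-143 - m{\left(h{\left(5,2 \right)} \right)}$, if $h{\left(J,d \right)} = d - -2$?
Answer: $-147$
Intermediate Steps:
$h{\left(J,d \right)} = 2 + d$ ($h{\left(J,d \right)} = d + 2 = 2 + d$)
$-143 - m{\left(h{\left(5,2 \right)} \right)} = -143 - \left(2 + 2\right) = -143 - 4 = -147$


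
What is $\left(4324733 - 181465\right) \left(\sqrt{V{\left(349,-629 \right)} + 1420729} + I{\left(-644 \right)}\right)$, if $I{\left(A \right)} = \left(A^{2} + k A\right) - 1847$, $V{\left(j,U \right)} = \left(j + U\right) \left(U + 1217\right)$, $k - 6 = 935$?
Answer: $-800127199820 + 4143268 \sqrt{1256089} \approx -7.9548 \cdot 10^{11}$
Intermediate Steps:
$k = 941$ ($k = 6 + 935 = 941$)
$V{\left(j,U \right)} = \left(1217 + U\right) \left(U + j\right)$ ($V{\left(j,U \right)} = \left(U + j\right) \left(1217 + U\right) = \left(1217 + U\right) \left(U + j\right)$)
$I{\left(A \right)} = -1847 + A^{2} + 941 A$ ($I{\left(A \right)} = \left(A^{2} + 941 A\right) - 1847 = -1847 + A^{2} + 941 A$)
$\left(4324733 - 181465\right) \left(\sqrt{V{\left(349,-629 \right)} + 1420729} + I{\left(-644 \right)}\right) = \left(4324733 - 181465\right) \left(\sqrt{\left(\left(-629\right)^{2} + 1217 \left(-629\right) + 1217 \cdot 349 - 219521\right) + 1420729} + \left(-1847 + \left(-644\right)^{2} + 941 \left(-644\right)\right)\right) = 4143268 \left(\sqrt{\left(395641 - 765493 + 424733 - 219521\right) + 1420729} - 193115\right) = 4143268 \left(\sqrt{-164640 + 1420729} - 193115\right) = 4143268 \left(\sqrt{1256089} - 193115\right) = 4143268 \left(-193115 + \sqrt{1256089}\right) = -800127199820 + 4143268 \sqrt{1256089}$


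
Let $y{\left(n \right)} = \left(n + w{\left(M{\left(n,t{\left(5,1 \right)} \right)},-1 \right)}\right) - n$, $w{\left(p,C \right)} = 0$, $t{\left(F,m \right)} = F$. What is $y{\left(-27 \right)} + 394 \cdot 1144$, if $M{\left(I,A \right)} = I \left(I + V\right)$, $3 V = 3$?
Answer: $450736$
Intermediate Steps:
$V = 1$ ($V = \frac{1}{3} \cdot 3 = 1$)
$M{\left(I,A \right)} = I \left(1 + I\right)$ ($M{\left(I,A \right)} = I \left(I + 1\right) = I \left(1 + I\right)$)
$y{\left(n \right)} = 0$ ($y{\left(n \right)} = \left(n + 0\right) - n = n - n = 0$)
$y{\left(-27 \right)} + 394 \cdot 1144 = 0 + 394 \cdot 1144 = 0 + 450736 = 450736$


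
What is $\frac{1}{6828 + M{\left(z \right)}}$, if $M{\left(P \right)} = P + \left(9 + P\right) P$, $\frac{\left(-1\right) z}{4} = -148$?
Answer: $\frac{1}{363212} \approx 2.7532 \cdot 10^{-6}$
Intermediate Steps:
$z = 592$ ($z = \left(-4\right) \left(-148\right) = 592$)
$M{\left(P \right)} = P + P \left(9 + P\right)$
$\frac{1}{6828 + M{\left(z \right)}} = \frac{1}{6828 + 592 \left(10 + 592\right)} = \frac{1}{6828 + 592 \cdot 602} = \frac{1}{6828 + 356384} = \frac{1}{363212}$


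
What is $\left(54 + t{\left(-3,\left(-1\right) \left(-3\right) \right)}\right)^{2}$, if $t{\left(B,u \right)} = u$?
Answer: $3249$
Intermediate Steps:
$\left(54 + t{\left(-3,\left(-1\right) \left(-3\right) \right)}\right)^{2} = \left(54 - -3\right)^{2} = \left(54 + 3\right)^{2} = 57^{2} = 3249$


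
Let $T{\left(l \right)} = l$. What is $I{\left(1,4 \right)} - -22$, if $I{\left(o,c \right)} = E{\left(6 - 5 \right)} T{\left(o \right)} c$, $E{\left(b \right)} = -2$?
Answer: $14$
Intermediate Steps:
$I{\left(o,c \right)} = - 2 c o$ ($I{\left(o,c \right)} = - 2 o c = - 2 c o$)
$I{\left(1,4 \right)} - -22 = \left(-2\right) 4 \cdot 1 - -22 = -8 + 22 = 14$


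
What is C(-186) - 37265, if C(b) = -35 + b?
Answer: -37486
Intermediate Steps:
C(-186) - 37265 = (-35 - 186) - 37265 = -221 - 37265 = -37486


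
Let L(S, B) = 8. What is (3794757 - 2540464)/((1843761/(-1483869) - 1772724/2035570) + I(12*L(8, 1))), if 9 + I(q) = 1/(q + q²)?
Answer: -5879932209588184622880/52097448129520537 ≈ -1.1286e+5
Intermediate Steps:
I(q) = -9 + 1/(q + q²)
(3794757 - 2540464)/((1843761/(-1483869) - 1772724/2035570) + I(12*L(8, 1))) = (3794757 - 2540464)/((1843761/(-1483869) - 1772724/2035570) + (1 - 108*8 - 9*(12*8)²)/(((12*8))*(1 + 12*8))) = 1254293/((1843761*(-1/1483869) - 1772724*1/2035570) + (1 - 9*96 - 9*96²)/(96*(1 + 96))) = 1254293/((-614587/494623 - 886362/1017785) + (1/96)*(1 - 864 - 9*9216)/97) = 1254293/(-1063932461321/503419870055 + (1/96)*(1/97)*(1 - 864 - 82944)) = 1254293/(-1063932461321/503419870055 + (1/96)*(1/97)*(-83807)) = 1254293/(-1063932461321/503419870055 - 83807/9312) = 1254293/(-52097448129520537/4687845829952160) = 1254293*(-4687845829952160/52097448129520537) = -5879932209588184622880/52097448129520537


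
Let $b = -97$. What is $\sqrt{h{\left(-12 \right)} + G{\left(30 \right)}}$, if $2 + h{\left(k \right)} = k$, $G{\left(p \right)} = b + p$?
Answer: $9 i \approx 9.0 i$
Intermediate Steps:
$G{\left(p \right)} = -97 + p$
$h{\left(k \right)} = -2 + k$
$\sqrt{h{\left(-12 \right)} + G{\left(30 \right)}} = \sqrt{\left(-2 - 12\right) + \left(-97 + 30\right)} = \sqrt{-14 - 67} = \sqrt{-81} = 9 i$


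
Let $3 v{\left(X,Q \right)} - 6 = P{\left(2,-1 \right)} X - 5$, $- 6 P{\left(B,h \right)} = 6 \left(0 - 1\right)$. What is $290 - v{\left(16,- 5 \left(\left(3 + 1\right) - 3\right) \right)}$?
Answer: $\frac{853}{3} \approx 284.33$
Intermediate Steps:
$P{\left(B,h \right)} = 1$ ($P{\left(B,h \right)} = - \frac{6 \left(0 - 1\right)}{6} = - \frac{6 \left(-1\right)}{6} = \left(- \frac{1}{6}\right) \left(-6\right) = 1$)
$v{\left(X,Q \right)} = \frac{1}{3} + \frac{X}{3}$ ($v{\left(X,Q \right)} = 2 + \frac{1 X - 5}{3} = 2 + \frac{X - 5}{3} = 2 + \frac{-5 + X}{3} = 2 + \left(- \frac{5}{3} + \frac{X}{3}\right) = \frac{1}{3} + \frac{X}{3}$)
$290 - v{\left(16,- 5 \left(\left(3 + 1\right) - 3\right) \right)} = 290 - \left(\frac{1}{3} + \frac{1}{3} \cdot 16\right) = 290 - \left(\frac{1}{3} + \frac{16}{3}\right) = 290 - \frac{17}{3} = \frac{853}{3}$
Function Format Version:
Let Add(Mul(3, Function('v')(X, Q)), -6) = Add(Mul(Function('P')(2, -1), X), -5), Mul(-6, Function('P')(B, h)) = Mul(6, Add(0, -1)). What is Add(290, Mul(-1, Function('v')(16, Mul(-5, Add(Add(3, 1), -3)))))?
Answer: Rational(853, 3) ≈ 284.33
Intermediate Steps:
Function('P')(B, h) = 1 (Function('P')(B, h) = Mul(Rational(-1, 6), Mul(6, Add(0, -1))) = Mul(Rational(-1, 6), Mul(6, -1)) = Mul(Rational(-1, 6), -6) = 1)
Function('v')(X, Q) = Add(Rational(1, 3), Mul(Rational(1, 3), X)) (Function('v')(X, Q) = Add(2, Mul(Rational(1, 3), Add(Mul(1, X), -5))) = Add(2, Mul(Rational(1, 3), Add(X, -5))) = Add(2, Mul(Rational(1, 3), Add(-5, X))) = Add(2, Add(Rational(-5, 3), Mul(Rational(1, 3), X))) = Add(Rational(1, 3), Mul(Rational(1, 3), X)))
Add(290, Mul(-1, Function('v')(16, Mul(-5, Add(Add(3, 1), -3))))) = Add(290, Mul(-1, Add(Rational(1, 3), Mul(Rational(1, 3), 16)))) = Add(290, Mul(-1, Add(Rational(1, 3), Rational(16, 3)))) = Add(290, Mul(-1, Rational(17, 3))) = Add(290, Rational(-17, 3)) = Rational(853, 3)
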